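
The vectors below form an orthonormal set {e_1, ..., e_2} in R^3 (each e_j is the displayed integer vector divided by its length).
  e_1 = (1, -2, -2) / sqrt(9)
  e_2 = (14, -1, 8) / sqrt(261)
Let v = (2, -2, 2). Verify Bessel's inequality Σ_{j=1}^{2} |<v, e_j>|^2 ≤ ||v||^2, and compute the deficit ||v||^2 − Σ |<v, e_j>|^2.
Σ |<v, e_j>|^2 = 248/29; ||v||^2 = 12; deficit = 100/29

Write each e_j = u_j / sqrt(<u_j, u_j>) where u_j is the displayed integer vector. Then <v, e_j> = <v, u_j> / sqrt(<u_j, u_j>), so |<v, e_j>|^2 = <v, u_j>^2 / <u_j, u_j>.
Coefficients: <v, e_1> = 2/sqrt(9), <v, e_2> = 46/sqrt(261).
Square and sum: Σ |<v, e_j>|^2 = 248/29.
Compute ||v||^2 = v·v = 12.
Deficit = 12 − 248/29 = 100/29 ≥ 0, confirming Bessel's inequality. (The deficit equals ||v − Σ <v,e_j> e_j||^2, the squared distance from v to span{e_j}.)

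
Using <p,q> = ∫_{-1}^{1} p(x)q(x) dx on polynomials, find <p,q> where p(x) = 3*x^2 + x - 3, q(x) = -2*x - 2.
<p,q> = 20/3

Expand the product: p(x)·q(x) = -6*x^3 - 8*x^2 + 4*x + 6.
∫_{-1}^{1} of each monomial x^k gives [2/(k+1) if k even, 0 if k odd]. Integrating term-by-term (or equivalently evaluating the antiderivative F(x) = -3*x^4/2 - 8*x^3/3 + 2*x^2 + 6*x at the endpoints):
  F(1) − F(−1) = 23/6 − (-17/6) = 20/3.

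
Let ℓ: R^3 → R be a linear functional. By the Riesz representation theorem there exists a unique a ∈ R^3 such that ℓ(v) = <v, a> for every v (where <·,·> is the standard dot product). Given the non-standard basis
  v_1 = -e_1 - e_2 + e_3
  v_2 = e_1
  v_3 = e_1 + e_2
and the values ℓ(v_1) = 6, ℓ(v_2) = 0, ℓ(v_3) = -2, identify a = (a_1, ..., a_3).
a = (0, -2, 4)

Write a = (a_1, ..., a_3) in the standard basis. For each basis vector v_i, ℓ(v_i) = <v_i, a> is a linear equation in the a_j's. Collect the n equations into a matrix system V a = ℓ, where row i of V is v_i (expressed in the standard basis). Since V is invertible (lower-triangular with 1s on the diagonal, up to permutation), solve by back-substitution:
  V =
[[-1, -1, 1],
 [1, 0, 0],
 [1, 1, 0]]
  V a = (6, 0, -2)
Solving gives a = (0, -2, 4).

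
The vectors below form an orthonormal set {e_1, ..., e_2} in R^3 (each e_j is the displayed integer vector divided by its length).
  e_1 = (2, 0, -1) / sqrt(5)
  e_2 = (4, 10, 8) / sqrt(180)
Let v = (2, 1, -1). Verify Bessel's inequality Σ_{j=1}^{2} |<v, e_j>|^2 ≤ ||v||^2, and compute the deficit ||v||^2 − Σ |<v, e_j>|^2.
Σ |<v, e_j>|^2 = 50/9; ||v||^2 = 6; deficit = 4/9

Write each e_j = u_j / sqrt(<u_j, u_j>) where u_j is the displayed integer vector. Then <v, e_j> = <v, u_j> / sqrt(<u_j, u_j>), so |<v, e_j>|^2 = <v, u_j>^2 / <u_j, u_j>.
Coefficients: <v, e_1> = 5/sqrt(5), <v, e_2> = 10/sqrt(180).
Square and sum: Σ |<v, e_j>|^2 = 50/9.
Compute ||v||^2 = v·v = 6.
Deficit = 6 − 50/9 = 4/9 ≥ 0, confirming Bessel's inequality. (The deficit equals ||v − Σ <v,e_j> e_j||^2, the squared distance from v to span{e_j}.)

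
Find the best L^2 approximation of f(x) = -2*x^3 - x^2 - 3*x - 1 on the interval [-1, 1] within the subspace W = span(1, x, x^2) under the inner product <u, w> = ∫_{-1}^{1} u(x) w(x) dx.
g(x) = -x^2 - 21*x/5 - 1

The best approximation g ∈ W is the orthogonal projection of f onto W. Writing g = a_0 + a_1 x + a_2 x^2, the coefficients solve the normal equations G · a = b where
  G_{ij} = <φ_i, φ_j> and b_i = <f, φ_i>, with φ_0 = 1, φ_1 = x, φ_2 = x^2.
G =
  [2, 0, 2/3]
  [0, 2/3, 0]
  [2/3, 0, 2/5],
b = (-8/3, -14/5, -16/15).
Solving gives a_0 = -1, a_1 = -21/5, a_2 = -1, so
  g(x) = -x^2 - 21*x/5 - 1.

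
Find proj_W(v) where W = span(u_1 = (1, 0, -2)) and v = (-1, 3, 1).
proj_W(v) = (-3/5, 0, 6/5)

Set up U = [u_1 | ... | u_1] ∈ R^(3×1). The projector onto W = col(U) is P = U (U^T U)^(-1) U^T.
Compute U^T U =
  [5],
and U^T v = (-3).
Solve U^T U · c = U^T v for the coefficients: c = (-3/5). The projection is proj_W(v) = U c.
Check: (v - proj_W(v)) · u_1 = 0  (should be 0).
Result: proj_W(v) = (-3/5, 0, 6/5).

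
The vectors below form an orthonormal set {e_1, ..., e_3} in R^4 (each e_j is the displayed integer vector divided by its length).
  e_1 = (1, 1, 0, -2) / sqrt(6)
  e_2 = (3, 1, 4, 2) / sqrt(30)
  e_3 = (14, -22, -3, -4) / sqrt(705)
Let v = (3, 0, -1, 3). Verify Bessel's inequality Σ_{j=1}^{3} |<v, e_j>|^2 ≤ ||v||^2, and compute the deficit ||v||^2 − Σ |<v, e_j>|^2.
Σ |<v, e_j>|^2 = 998/141; ||v||^2 = 19; deficit = 1681/141

Write each e_j = u_j / sqrt(<u_j, u_j>) where u_j is the displayed integer vector. Then <v, e_j> = <v, u_j> / sqrt(<u_j, u_j>), so |<v, e_j>|^2 = <v, u_j>^2 / <u_j, u_j>.
Coefficients: <v, e_1> = -3/sqrt(6), <v, e_2> = 11/sqrt(30), <v, e_3> = 33/sqrt(705).
Square and sum: Σ |<v, e_j>|^2 = 998/141.
Compute ||v||^2 = v·v = 19.
Deficit = 19 − 998/141 = 1681/141 ≥ 0, confirming Bessel's inequality. (The deficit equals ||v − Σ <v,e_j> e_j||^2, the squared distance from v to span{e_j}.)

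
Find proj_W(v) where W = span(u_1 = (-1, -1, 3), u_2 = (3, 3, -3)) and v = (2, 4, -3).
proj_W(v) = (3, 3, -3)

Set up U = [u_1 | ... | u_2] ∈ R^(3×2). The projector onto W = col(U) is P = U (U^T U)^(-1) U^T.
Compute U^T U =
  [11, -15]
  [-15, 27],
and U^T v = (-15, 27).
Solve U^T U · c = U^T v for the coefficients: c = (0, 1). The projection is proj_W(v) = U c.
Check: (v - proj_W(v)) · u_1 = 0  (should be 0).
Check: (v - proj_W(v)) · u_2 = 0  (should be 0).
Result: proj_W(v) = (3, 3, -3).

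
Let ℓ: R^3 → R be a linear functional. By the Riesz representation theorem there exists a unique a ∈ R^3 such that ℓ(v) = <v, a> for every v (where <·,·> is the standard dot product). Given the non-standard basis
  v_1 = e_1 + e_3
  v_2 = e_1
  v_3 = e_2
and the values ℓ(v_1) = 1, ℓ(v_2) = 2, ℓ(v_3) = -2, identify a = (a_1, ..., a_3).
a = (2, -2, -1)

Write a = (a_1, ..., a_3) in the standard basis. For each basis vector v_i, ℓ(v_i) = <v_i, a> is a linear equation in the a_j's. Collect the n equations into a matrix system V a = ℓ, where row i of V is v_i (expressed in the standard basis). Since V is invertible (lower-triangular with 1s on the diagonal, up to permutation), solve by back-substitution:
  V =
[[1, 0, 1],
 [1, 0, 0],
 [0, 1, 0]]
  V a = (1, 2, -2)
Solving gives a = (2, -2, -1).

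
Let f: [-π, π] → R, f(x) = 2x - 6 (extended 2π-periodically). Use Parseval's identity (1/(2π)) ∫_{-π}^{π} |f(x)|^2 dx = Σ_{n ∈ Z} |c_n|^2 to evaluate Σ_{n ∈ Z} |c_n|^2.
Σ |c_n|^2 = 4π^2/3 + 36

Expand and integrate term by term over [-π, π]:
  ∫ (2x)^2 dx = 4·(2π^3/3); ∫ 2·2·(-6)·x dx = 0 (odd integrand); ∫ (-6)^2 dx = 36·2π.
So (1/(2π)) ∫_{-π}^{π} (2x - 6)^2 dx = 4π^2/3 + 36 = 4π^2/3 + 36.
Parseval ⇒ Σ |c_n|^2 = 4π^2/3 + 36.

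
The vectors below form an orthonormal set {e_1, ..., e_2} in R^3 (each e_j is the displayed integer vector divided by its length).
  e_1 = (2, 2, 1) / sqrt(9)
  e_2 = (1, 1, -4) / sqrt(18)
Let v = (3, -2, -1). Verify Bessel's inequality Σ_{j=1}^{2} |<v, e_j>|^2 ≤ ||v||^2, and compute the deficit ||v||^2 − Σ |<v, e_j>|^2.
Σ |<v, e_j>|^2 = 3/2; ||v||^2 = 14; deficit = 25/2

Write each e_j = u_j / sqrt(<u_j, u_j>) where u_j is the displayed integer vector. Then <v, e_j> = <v, u_j> / sqrt(<u_j, u_j>), so |<v, e_j>|^2 = <v, u_j>^2 / <u_j, u_j>.
Coefficients: <v, e_1> = 1/sqrt(9), <v, e_2> = 5/sqrt(18).
Square and sum: Σ |<v, e_j>|^2 = 3/2.
Compute ||v||^2 = v·v = 14.
Deficit = 14 − 3/2 = 25/2 ≥ 0, confirming Bessel's inequality. (The deficit equals ||v − Σ <v,e_j> e_j||^2, the squared distance from v to span{e_j}.)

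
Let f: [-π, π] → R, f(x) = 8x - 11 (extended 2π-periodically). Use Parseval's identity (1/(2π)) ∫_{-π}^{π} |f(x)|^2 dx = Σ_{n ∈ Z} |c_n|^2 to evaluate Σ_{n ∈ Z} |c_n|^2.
Σ |c_n|^2 = 64π^2/3 + 121

Expand and integrate term by term over [-π, π]:
  ∫ (8x)^2 dx = 64·(2π^3/3); ∫ 2·8·(-11)·x dx = 0 (odd integrand); ∫ (-11)^2 dx = 121·2π.
So (1/(2π)) ∫_{-π}^{π} (8x - 11)^2 dx = 64π^2/3 + 121 = 64π^2/3 + 121.
Parseval ⇒ Σ |c_n|^2 = 64π^2/3 + 121.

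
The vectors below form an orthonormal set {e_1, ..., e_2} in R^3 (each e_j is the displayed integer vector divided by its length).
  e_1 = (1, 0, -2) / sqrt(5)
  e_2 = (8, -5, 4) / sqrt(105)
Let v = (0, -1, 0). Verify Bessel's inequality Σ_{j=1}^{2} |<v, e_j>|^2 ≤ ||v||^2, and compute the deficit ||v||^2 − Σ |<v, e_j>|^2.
Σ |<v, e_j>|^2 = 5/21; ||v||^2 = 1; deficit = 16/21

Write each e_j = u_j / sqrt(<u_j, u_j>) where u_j is the displayed integer vector. Then <v, e_j> = <v, u_j> / sqrt(<u_j, u_j>), so |<v, e_j>|^2 = <v, u_j>^2 / <u_j, u_j>.
Coefficients: <v, e_1> = 0/sqrt(5), <v, e_2> = 5/sqrt(105).
Square and sum: Σ |<v, e_j>|^2 = 5/21.
Compute ||v||^2 = v·v = 1.
Deficit = 1 − 5/21 = 16/21 ≥ 0, confirming Bessel's inequality. (The deficit equals ||v − Σ <v,e_j> e_j||^2, the squared distance from v to span{e_j}.)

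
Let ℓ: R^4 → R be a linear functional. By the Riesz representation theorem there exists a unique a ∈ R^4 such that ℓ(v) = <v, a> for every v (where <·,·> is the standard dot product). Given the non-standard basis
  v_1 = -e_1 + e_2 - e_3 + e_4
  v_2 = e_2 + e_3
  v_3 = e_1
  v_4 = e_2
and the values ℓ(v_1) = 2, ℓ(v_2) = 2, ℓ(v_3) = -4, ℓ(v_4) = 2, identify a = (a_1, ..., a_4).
a = (-4, 2, 0, -4)

Write a = (a_1, ..., a_4) in the standard basis. For each basis vector v_i, ℓ(v_i) = <v_i, a> is a linear equation in the a_j's. Collect the n equations into a matrix system V a = ℓ, where row i of V is v_i (expressed in the standard basis). Since V is invertible (lower-triangular with 1s on the diagonal, up to permutation), solve by back-substitution:
  V =
[[-1, 1, -1, 1],
 [0, 1, 1, 0],
 [1, 0, 0, 0],
 [0, 1, 0, 0]]
  V a = (2, 2, -4, 2)
Solving gives a = (-4, 2, 0, -4).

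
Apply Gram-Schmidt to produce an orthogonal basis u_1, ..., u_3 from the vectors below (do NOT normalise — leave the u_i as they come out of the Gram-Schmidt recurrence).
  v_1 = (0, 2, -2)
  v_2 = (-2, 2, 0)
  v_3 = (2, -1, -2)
Orthogonal basis:
  u_1 = (0, 2, -2)
  u_2 = (-2, 1, 1)
  u_3 = (-1/3, -1/3, -1/3)

Apply the Gram-Schmidt recurrence
  u_1 = v_1
  u_i = v_i − Σ_{j<i} ((v_i · u_j) / (u_j · u_j)) · u_j.

Step by step this gives:
  u_1 = (0, 2, -2)
  u_2 = (-2, 1, 1)
  u_3 = (-1/3, -1/3, -1/3)

Orthogonality check:
  u_2 · u_1 = 0 (should be 0)
  u_3 · u_1 = 0 (should be 0)
  u_3 · u_2 = 0 (should be 0)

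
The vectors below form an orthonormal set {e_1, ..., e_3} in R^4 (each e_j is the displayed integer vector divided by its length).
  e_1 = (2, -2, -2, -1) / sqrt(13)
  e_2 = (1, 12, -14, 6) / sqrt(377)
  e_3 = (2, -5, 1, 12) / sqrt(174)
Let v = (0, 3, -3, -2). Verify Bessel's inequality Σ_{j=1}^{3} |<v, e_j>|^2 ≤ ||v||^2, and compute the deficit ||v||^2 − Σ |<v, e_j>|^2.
Σ |<v, e_j>|^2 = 22; ||v||^2 = 22; deficit = 0

Write each e_j = u_j / sqrt(<u_j, u_j>) where u_j is the displayed integer vector. Then <v, e_j> = <v, u_j> / sqrt(<u_j, u_j>), so |<v, e_j>|^2 = <v, u_j>^2 / <u_j, u_j>.
Coefficients: <v, e_1> = 2/sqrt(13), <v, e_2> = 66/sqrt(377), <v, e_3> = -42/sqrt(174).
Square and sum: Σ |<v, e_j>|^2 = 22.
Compute ||v||^2 = v·v = 22.
Deficit = 22 − 22 = 0 ≥ 0, confirming Bessel's inequality. (The deficit equals ||v − Σ <v,e_j> e_j||^2, the squared distance from v to span{e_j}.)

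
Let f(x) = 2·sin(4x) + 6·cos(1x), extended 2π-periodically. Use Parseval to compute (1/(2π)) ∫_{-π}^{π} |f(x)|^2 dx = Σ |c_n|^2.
Σ |c_n|^2 = 20

Expand |f|^2 and use orthogonality of {sin(nx), cos(mx)} on [-π, π]:
  ∫_{-π}^{π} sin(nx)^2 dx = π, ∫ cos(mx)^2 dx = π, and cross terms integrate to 0.
So ∫_{-π}^{π} f(x)^2 dx = 2^2 · π + 6^2 · π = (4 + 36)π.
Divide by 2π: (4 + 36)/2 = 20.
By Parseval, this equals Σ |c_n|^2.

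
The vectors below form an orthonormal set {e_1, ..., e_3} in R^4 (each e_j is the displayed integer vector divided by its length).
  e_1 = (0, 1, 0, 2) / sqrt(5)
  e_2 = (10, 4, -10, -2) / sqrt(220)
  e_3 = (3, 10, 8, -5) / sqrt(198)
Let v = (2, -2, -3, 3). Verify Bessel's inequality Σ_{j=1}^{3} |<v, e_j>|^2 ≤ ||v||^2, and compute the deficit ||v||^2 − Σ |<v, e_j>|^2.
Σ |<v, e_j>|^2 = 419/18; ||v||^2 = 26; deficit = 49/18

Write each e_j = u_j / sqrt(<u_j, u_j>) where u_j is the displayed integer vector. Then <v, e_j> = <v, u_j> / sqrt(<u_j, u_j>), so |<v, e_j>|^2 = <v, u_j>^2 / <u_j, u_j>.
Coefficients: <v, e_1> = 4/sqrt(5), <v, e_2> = 36/sqrt(220), <v, e_3> = -53/sqrt(198).
Square and sum: Σ |<v, e_j>|^2 = 419/18.
Compute ||v||^2 = v·v = 26.
Deficit = 26 − 419/18 = 49/18 ≥ 0, confirming Bessel's inequality. (The deficit equals ||v − Σ <v,e_j> e_j||^2, the squared distance from v to span{e_j}.)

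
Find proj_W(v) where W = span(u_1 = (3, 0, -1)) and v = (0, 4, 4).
proj_W(v) = (-6/5, 0, 2/5)

Set up U = [u_1 | ... | u_1] ∈ R^(3×1). The projector onto W = col(U) is P = U (U^T U)^(-1) U^T.
Compute U^T U =
  [10],
and U^T v = (-4).
Solve U^T U · c = U^T v for the coefficients: c = (-2/5). The projection is proj_W(v) = U c.
Check: (v - proj_W(v)) · u_1 = 0  (should be 0).
Result: proj_W(v) = (-6/5, 0, 2/5).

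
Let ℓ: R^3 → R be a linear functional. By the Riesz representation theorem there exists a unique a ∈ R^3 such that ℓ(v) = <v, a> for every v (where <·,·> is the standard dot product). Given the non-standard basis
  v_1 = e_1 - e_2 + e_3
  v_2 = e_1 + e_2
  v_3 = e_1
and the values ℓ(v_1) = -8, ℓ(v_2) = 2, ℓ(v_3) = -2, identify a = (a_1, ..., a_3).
a = (-2, 4, -2)

Write a = (a_1, ..., a_3) in the standard basis. For each basis vector v_i, ℓ(v_i) = <v_i, a> is a linear equation in the a_j's. Collect the n equations into a matrix system V a = ℓ, where row i of V is v_i (expressed in the standard basis). Since V is invertible (lower-triangular with 1s on the diagonal, up to permutation), solve by back-substitution:
  V =
[[1, -1, 1],
 [1, 1, 0],
 [1, 0, 0]]
  V a = (-8, 2, -2)
Solving gives a = (-2, 4, -2).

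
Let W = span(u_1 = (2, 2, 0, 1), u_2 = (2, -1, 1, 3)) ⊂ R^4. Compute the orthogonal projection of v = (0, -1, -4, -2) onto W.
proj_W(v) = (-76/55, 31/110, -61/110, -9/5)

Set up U = [u_1 | ... | u_2] ∈ R^(4×2). The projector onto W = col(U) is P = U (U^T U)^(-1) U^T.
Compute U^T U =
  [9, 5]
  [5, 15],
and U^T v = (-4, -9).
Solve U^T U · c = U^T v for the coefficients: c = (-3/22, -61/110). The projection is proj_W(v) = U c.
Check: (v - proj_W(v)) · u_1 = 0  (should be 0).
Check: (v - proj_W(v)) · u_2 = 0  (should be 0).
Result: proj_W(v) = (-76/55, 31/110, -61/110, -9/5).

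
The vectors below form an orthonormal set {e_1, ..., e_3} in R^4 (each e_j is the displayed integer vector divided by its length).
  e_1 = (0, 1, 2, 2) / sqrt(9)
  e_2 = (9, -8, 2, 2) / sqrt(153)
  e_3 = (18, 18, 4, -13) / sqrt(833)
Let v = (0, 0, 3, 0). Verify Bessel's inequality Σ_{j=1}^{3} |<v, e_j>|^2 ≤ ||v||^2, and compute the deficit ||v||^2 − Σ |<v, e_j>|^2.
Σ |<v, e_j>|^2 = 216/49; ||v||^2 = 9; deficit = 225/49

Write each e_j = u_j / sqrt(<u_j, u_j>) where u_j is the displayed integer vector. Then <v, e_j> = <v, u_j> / sqrt(<u_j, u_j>), so |<v, e_j>|^2 = <v, u_j>^2 / <u_j, u_j>.
Coefficients: <v, e_1> = 6/sqrt(9), <v, e_2> = 6/sqrt(153), <v, e_3> = 12/sqrt(833).
Square and sum: Σ |<v, e_j>|^2 = 216/49.
Compute ||v||^2 = v·v = 9.
Deficit = 9 − 216/49 = 225/49 ≥ 0, confirming Bessel's inequality. (The deficit equals ||v − Σ <v,e_j> e_j||^2, the squared distance from v to span{e_j}.)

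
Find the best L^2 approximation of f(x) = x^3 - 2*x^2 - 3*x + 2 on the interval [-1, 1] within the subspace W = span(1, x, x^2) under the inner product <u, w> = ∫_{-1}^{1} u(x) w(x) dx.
g(x) = -2*x^2 - 12*x/5 + 2

The best approximation g ∈ W is the orthogonal projection of f onto W. Writing g = a_0 + a_1 x + a_2 x^2, the coefficients solve the normal equations G · a = b where
  G_{ij} = <φ_i, φ_j> and b_i = <f, φ_i>, with φ_0 = 1, φ_1 = x, φ_2 = x^2.
G =
  [2, 0, 2/3]
  [0, 2/3, 0]
  [2/3, 0, 2/5],
b = (8/3, -8/5, 8/15).
Solving gives a_0 = 2, a_1 = -12/5, a_2 = -2, so
  g(x) = -2*x^2 - 12*x/5 + 2.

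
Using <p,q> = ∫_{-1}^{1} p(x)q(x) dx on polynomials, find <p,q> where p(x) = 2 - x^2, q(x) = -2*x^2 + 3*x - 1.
<p,q> = -26/5

Expand the product: p(x)·q(x) = 2*x^4 - 3*x^3 - 3*x^2 + 6*x - 2.
∫_{-1}^{1} of each monomial x^k gives [2/(k+1) if k even, 0 if k odd]. Integrating term-by-term (or equivalently evaluating the antiderivative F(x) = 2*x^5/5 - 3*x^4/4 - x^3 + 3*x^2 - 2*x at the endpoints):
  F(1) − F(−1) = -7/20 − (97/20) = -26/5.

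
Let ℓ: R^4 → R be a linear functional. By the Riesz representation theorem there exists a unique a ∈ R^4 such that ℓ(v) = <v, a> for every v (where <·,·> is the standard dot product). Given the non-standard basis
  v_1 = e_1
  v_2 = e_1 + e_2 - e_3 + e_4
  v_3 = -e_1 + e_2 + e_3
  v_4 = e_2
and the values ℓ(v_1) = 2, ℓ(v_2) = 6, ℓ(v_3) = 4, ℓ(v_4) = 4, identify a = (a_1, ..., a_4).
a = (2, 4, 2, 2)

Write a = (a_1, ..., a_4) in the standard basis. For each basis vector v_i, ℓ(v_i) = <v_i, a> is a linear equation in the a_j's. Collect the n equations into a matrix system V a = ℓ, where row i of V is v_i (expressed in the standard basis). Since V is invertible (lower-triangular with 1s on the diagonal, up to permutation), solve by back-substitution:
  V =
[[1, 0, 0, 0],
 [1, 1, -1, 1],
 [-1, 1, 1, 0],
 [0, 1, 0, 0]]
  V a = (2, 6, 4, 4)
Solving gives a = (2, 4, 2, 2).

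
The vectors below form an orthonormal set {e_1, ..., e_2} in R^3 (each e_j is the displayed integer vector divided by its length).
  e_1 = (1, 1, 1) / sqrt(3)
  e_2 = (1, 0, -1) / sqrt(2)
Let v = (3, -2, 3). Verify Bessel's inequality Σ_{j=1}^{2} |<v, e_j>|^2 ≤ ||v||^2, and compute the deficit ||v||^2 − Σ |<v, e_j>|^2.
Σ |<v, e_j>|^2 = 16/3; ||v||^2 = 22; deficit = 50/3

Write each e_j = u_j / sqrt(<u_j, u_j>) where u_j is the displayed integer vector. Then <v, e_j> = <v, u_j> / sqrt(<u_j, u_j>), so |<v, e_j>|^2 = <v, u_j>^2 / <u_j, u_j>.
Coefficients: <v, e_1> = 4/sqrt(3), <v, e_2> = 0/sqrt(2).
Square and sum: Σ |<v, e_j>|^2 = 16/3.
Compute ||v||^2 = v·v = 22.
Deficit = 22 − 16/3 = 50/3 ≥ 0, confirming Bessel's inequality. (The deficit equals ||v − Σ <v,e_j> e_j||^2, the squared distance from v to span{e_j}.)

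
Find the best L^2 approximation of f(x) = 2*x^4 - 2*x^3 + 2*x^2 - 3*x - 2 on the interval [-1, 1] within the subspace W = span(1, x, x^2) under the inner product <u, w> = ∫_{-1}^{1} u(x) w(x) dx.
g(x) = 26*x^2/7 - 21*x/5 - 76/35

The best approximation g ∈ W is the orthogonal projection of f onto W. Writing g = a_0 + a_1 x + a_2 x^2, the coefficients solve the normal equations G · a = b where
  G_{ij} = <φ_i, φ_j> and b_i = <f, φ_i>, with φ_0 = 1, φ_1 = x, φ_2 = x^2.
G =
  [2, 0, 2/3]
  [0, 2/3, 0]
  [2/3, 0, 2/5],
b = (-28/15, -14/5, 4/105).
Solving gives a_0 = -76/35, a_1 = -21/5, a_2 = 26/7, so
  g(x) = 26*x^2/7 - 21*x/5 - 76/35.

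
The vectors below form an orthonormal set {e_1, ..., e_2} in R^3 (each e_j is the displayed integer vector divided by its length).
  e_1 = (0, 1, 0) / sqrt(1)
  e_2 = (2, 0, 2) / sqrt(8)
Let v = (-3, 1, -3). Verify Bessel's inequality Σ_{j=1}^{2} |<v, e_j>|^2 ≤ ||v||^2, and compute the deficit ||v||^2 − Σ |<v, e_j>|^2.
Σ |<v, e_j>|^2 = 19; ||v||^2 = 19; deficit = 0

Write each e_j = u_j / sqrt(<u_j, u_j>) where u_j is the displayed integer vector. Then <v, e_j> = <v, u_j> / sqrt(<u_j, u_j>), so |<v, e_j>|^2 = <v, u_j>^2 / <u_j, u_j>.
Coefficients: <v, e_1> = 1/sqrt(1), <v, e_2> = -12/sqrt(8).
Square and sum: Σ |<v, e_j>|^2 = 19.
Compute ||v||^2 = v·v = 19.
Deficit = 19 − 19 = 0 ≥ 0, confirming Bessel's inequality. (The deficit equals ||v − Σ <v,e_j> e_j||^2, the squared distance from v to span{e_j}.)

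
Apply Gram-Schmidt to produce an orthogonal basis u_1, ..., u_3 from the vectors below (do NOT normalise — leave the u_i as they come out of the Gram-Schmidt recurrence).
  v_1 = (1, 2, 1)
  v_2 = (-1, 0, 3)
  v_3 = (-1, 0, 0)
Orthogonal basis:
  u_1 = (1, 2, 1)
  u_2 = (-4/3, -2/3, 8/3)
  u_3 = (-9/14, 3/7, -3/14)

Apply the Gram-Schmidt recurrence
  u_1 = v_1
  u_i = v_i − Σ_{j<i} ((v_i · u_j) / (u_j · u_j)) · u_j.

Step by step this gives:
  u_1 = (1, 2, 1)
  u_2 = (-4/3, -2/3, 8/3)
  u_3 = (-9/14, 3/7, -3/14)

Orthogonality check:
  u_2 · u_1 = 0 (should be 0)
  u_3 · u_1 = 0 (should be 0)
  u_3 · u_2 = 0 (should be 0)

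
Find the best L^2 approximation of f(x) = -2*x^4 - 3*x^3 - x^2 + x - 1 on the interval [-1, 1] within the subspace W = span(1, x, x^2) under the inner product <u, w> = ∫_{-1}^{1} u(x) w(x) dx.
g(x) = -19*x^2/7 - 4*x/5 - 29/35

The best approximation g ∈ W is the orthogonal projection of f onto W. Writing g = a_0 + a_1 x + a_2 x^2, the coefficients solve the normal equations G · a = b where
  G_{ij} = <φ_i, φ_j> and b_i = <f, φ_i>, with φ_0 = 1, φ_1 = x, φ_2 = x^2.
G =
  [2, 0, 2/3]
  [0, 2/3, 0]
  [2/3, 0, 2/5],
b = (-52/15, -8/15, -172/105).
Solving gives a_0 = -29/35, a_1 = -4/5, a_2 = -19/7, so
  g(x) = -19*x^2/7 - 4*x/5 - 29/35.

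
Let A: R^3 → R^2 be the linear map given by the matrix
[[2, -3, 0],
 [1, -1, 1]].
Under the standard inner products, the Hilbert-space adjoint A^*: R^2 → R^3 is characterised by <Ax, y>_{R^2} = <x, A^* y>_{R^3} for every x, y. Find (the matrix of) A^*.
A^* = A^T =
[[2, 1],
 [-3, -1],
 [0, 1]]

For real matrices with standard dot products, the defining identity <Ax, y> = <x, A^* y> gives (Ax)^T y = x^T (A^*) y, i.e. x^T A^T y = x^T (A^*) y. Since this holds for all x, y, we must have A^* = A^T. Therefore
A^* =
[[2, 1],
 [-3, -1],
 [0, 1]].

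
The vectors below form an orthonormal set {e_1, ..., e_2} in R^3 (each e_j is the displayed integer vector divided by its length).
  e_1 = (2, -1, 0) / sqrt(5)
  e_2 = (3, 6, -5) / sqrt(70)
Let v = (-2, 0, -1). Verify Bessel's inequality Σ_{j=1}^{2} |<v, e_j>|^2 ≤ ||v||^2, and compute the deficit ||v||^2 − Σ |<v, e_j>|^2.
Σ |<v, e_j>|^2 = 45/14; ||v||^2 = 5; deficit = 25/14

Write each e_j = u_j / sqrt(<u_j, u_j>) where u_j is the displayed integer vector. Then <v, e_j> = <v, u_j> / sqrt(<u_j, u_j>), so |<v, e_j>|^2 = <v, u_j>^2 / <u_j, u_j>.
Coefficients: <v, e_1> = -4/sqrt(5), <v, e_2> = -1/sqrt(70).
Square and sum: Σ |<v, e_j>|^2 = 45/14.
Compute ||v||^2 = v·v = 5.
Deficit = 5 − 45/14 = 25/14 ≥ 0, confirming Bessel's inequality. (The deficit equals ||v − Σ <v,e_j> e_j||^2, the squared distance from v to span{e_j}.)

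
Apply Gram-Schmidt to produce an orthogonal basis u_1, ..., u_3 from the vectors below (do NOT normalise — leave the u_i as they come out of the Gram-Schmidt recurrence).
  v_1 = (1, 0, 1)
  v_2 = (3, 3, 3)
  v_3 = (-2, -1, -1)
Orthogonal basis:
  u_1 = (1, 0, 1)
  u_2 = (0, 3, 0)
  u_3 = (-1/2, 0, 1/2)

Apply the Gram-Schmidt recurrence
  u_1 = v_1
  u_i = v_i − Σ_{j<i} ((v_i · u_j) / (u_j · u_j)) · u_j.

Step by step this gives:
  u_1 = (1, 0, 1)
  u_2 = (0, 3, 0)
  u_3 = (-1/2, 0, 1/2)

Orthogonality check:
  u_2 · u_1 = 0 (should be 0)
  u_3 · u_1 = 0 (should be 0)
  u_3 · u_2 = 0 (should be 0)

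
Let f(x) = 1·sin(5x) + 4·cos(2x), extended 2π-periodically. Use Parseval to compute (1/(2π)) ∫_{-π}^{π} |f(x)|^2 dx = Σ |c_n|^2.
Σ |c_n|^2 = 17/2

Expand |f|^2 and use orthogonality of {sin(nx), cos(mx)} on [-π, π]:
  ∫_{-π}^{π} sin(nx)^2 dx = π, ∫ cos(mx)^2 dx = π, and cross terms integrate to 0.
So ∫_{-π}^{π} f(x)^2 dx = 1^2 · π + 4^2 · π = (1 + 16)π.
Divide by 2π: (1 + 16)/2 = 17/2.
By Parseval, this equals Σ |c_n|^2.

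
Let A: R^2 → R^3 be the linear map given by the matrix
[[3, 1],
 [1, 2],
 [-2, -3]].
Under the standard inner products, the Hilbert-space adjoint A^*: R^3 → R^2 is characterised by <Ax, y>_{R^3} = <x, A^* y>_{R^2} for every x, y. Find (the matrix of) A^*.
A^* = A^T =
[[3, 1, -2],
 [1, 2, -3]]

For real matrices with standard dot products, the defining identity <Ax, y> = <x, A^* y> gives (Ax)^T y = x^T (A^*) y, i.e. x^T A^T y = x^T (A^*) y. Since this holds for all x, y, we must have A^* = A^T. Therefore
A^* =
[[3, 1, -2],
 [1, 2, -3]].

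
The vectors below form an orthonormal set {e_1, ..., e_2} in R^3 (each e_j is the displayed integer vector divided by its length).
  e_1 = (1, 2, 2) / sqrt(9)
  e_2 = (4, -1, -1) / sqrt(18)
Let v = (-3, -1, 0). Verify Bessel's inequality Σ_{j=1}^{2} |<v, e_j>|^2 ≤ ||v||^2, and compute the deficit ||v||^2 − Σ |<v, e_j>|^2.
Σ |<v, e_j>|^2 = 19/2; ||v||^2 = 10; deficit = 1/2

Write each e_j = u_j / sqrt(<u_j, u_j>) where u_j is the displayed integer vector. Then <v, e_j> = <v, u_j> / sqrt(<u_j, u_j>), so |<v, e_j>|^2 = <v, u_j>^2 / <u_j, u_j>.
Coefficients: <v, e_1> = -5/sqrt(9), <v, e_2> = -11/sqrt(18).
Square and sum: Σ |<v, e_j>|^2 = 19/2.
Compute ||v||^2 = v·v = 10.
Deficit = 10 − 19/2 = 1/2 ≥ 0, confirming Bessel's inequality. (The deficit equals ||v − Σ <v,e_j> e_j||^2, the squared distance from v to span{e_j}.)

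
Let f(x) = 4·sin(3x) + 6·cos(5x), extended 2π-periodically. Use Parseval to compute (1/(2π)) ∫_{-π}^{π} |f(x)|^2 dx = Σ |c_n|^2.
Σ |c_n|^2 = 26

Expand |f|^2 and use orthogonality of {sin(nx), cos(mx)} on [-π, π]:
  ∫_{-π}^{π} sin(nx)^2 dx = π, ∫ cos(mx)^2 dx = π, and cross terms integrate to 0.
So ∫_{-π}^{π} f(x)^2 dx = 4^2 · π + 6^2 · π = (16 + 36)π.
Divide by 2π: (16 + 36)/2 = 26.
By Parseval, this equals Σ |c_n|^2.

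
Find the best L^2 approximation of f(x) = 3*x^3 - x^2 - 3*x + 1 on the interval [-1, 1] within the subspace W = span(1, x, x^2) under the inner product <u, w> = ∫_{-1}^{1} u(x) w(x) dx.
g(x) = -x^2 - 6*x/5 + 1

The best approximation g ∈ W is the orthogonal projection of f onto W. Writing g = a_0 + a_1 x + a_2 x^2, the coefficients solve the normal equations G · a = b where
  G_{ij} = <φ_i, φ_j> and b_i = <f, φ_i>, with φ_0 = 1, φ_1 = x, φ_2 = x^2.
G =
  [2, 0, 2/3]
  [0, 2/3, 0]
  [2/3, 0, 2/5],
b = (4/3, -4/5, 4/15).
Solving gives a_0 = 1, a_1 = -6/5, a_2 = -1, so
  g(x) = -x^2 - 6*x/5 + 1.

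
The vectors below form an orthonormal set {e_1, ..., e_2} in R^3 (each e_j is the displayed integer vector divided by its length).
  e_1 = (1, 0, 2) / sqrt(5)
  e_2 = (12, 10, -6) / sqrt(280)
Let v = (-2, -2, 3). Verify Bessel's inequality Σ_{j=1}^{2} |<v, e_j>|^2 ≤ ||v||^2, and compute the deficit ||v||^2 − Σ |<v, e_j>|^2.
Σ |<v, e_j>|^2 = 237/14; ||v||^2 = 17; deficit = 1/14

Write each e_j = u_j / sqrt(<u_j, u_j>) where u_j is the displayed integer vector. Then <v, e_j> = <v, u_j> / sqrt(<u_j, u_j>), so |<v, e_j>|^2 = <v, u_j>^2 / <u_j, u_j>.
Coefficients: <v, e_1> = 4/sqrt(5), <v, e_2> = -62/sqrt(280).
Square and sum: Σ |<v, e_j>|^2 = 237/14.
Compute ||v||^2 = v·v = 17.
Deficit = 17 − 237/14 = 1/14 ≥ 0, confirming Bessel's inequality. (The deficit equals ||v − Σ <v,e_j> e_j||^2, the squared distance from v to span{e_j}.)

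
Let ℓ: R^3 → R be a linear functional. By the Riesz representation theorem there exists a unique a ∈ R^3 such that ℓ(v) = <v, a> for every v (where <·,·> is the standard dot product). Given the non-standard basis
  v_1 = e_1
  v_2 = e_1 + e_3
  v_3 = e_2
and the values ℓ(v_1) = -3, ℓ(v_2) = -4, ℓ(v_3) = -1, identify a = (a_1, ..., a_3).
a = (-3, -1, -1)

Write a = (a_1, ..., a_3) in the standard basis. For each basis vector v_i, ℓ(v_i) = <v_i, a> is a linear equation in the a_j's. Collect the n equations into a matrix system V a = ℓ, where row i of V is v_i (expressed in the standard basis). Since V is invertible (lower-triangular with 1s on the diagonal, up to permutation), solve by back-substitution:
  V =
[[1, 0, 0],
 [1, 0, 1],
 [0, 1, 0]]
  V a = (-3, -4, -1)
Solving gives a = (-3, -1, -1).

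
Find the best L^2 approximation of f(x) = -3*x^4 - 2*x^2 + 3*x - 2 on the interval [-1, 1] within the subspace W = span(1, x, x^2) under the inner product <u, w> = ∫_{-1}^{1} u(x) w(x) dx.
g(x) = -32*x^2/7 + 3*x - 61/35

The best approximation g ∈ W is the orthogonal projection of f onto W. Writing g = a_0 + a_1 x + a_2 x^2, the coefficients solve the normal equations G · a = b where
  G_{ij} = <φ_i, φ_j> and b_i = <f, φ_i>, with φ_0 = 1, φ_1 = x, φ_2 = x^2.
G =
  [2, 0, 2/3]
  [0, 2/3, 0]
  [2/3, 0, 2/5],
b = (-98/15, 2, -314/105).
Solving gives a_0 = -61/35, a_1 = 3, a_2 = -32/7, so
  g(x) = -32*x^2/7 + 3*x - 61/35.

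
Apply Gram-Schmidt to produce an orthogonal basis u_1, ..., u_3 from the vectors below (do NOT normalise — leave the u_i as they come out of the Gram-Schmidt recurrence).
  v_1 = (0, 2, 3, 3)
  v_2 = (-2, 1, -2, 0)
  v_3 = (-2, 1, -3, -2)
Orthogonal basis:
  u_1 = (0, 2, 3, 3)
  u_2 = (-2, 15/11, -16/11, 6/11)
  u_3 = (8/91, 69/91, 53/182, -145/182)

Apply the Gram-Schmidt recurrence
  u_1 = v_1
  u_i = v_i − Σ_{j<i} ((v_i · u_j) / (u_j · u_j)) · u_j.

Step by step this gives:
  u_1 = (0, 2, 3, 3)
  u_2 = (-2, 15/11, -16/11, 6/11)
  u_3 = (8/91, 69/91, 53/182, -145/182)

Orthogonality check:
  u_2 · u_1 = 0 (should be 0)
  u_3 · u_1 = 0 (should be 0)
  u_3 · u_2 = 0 (should be 0)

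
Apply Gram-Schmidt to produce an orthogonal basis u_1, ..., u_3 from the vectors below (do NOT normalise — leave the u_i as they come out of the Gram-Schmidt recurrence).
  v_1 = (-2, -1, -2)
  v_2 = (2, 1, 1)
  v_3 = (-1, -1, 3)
Orthogonal basis:
  u_1 = (-2, -1, -2)
  u_2 = (4/9, 2/9, -5/9)
  u_3 = (1/5, -2/5, 0)

Apply the Gram-Schmidt recurrence
  u_1 = v_1
  u_i = v_i − Σ_{j<i} ((v_i · u_j) / (u_j · u_j)) · u_j.

Step by step this gives:
  u_1 = (-2, -1, -2)
  u_2 = (4/9, 2/9, -5/9)
  u_3 = (1/5, -2/5, 0)

Orthogonality check:
  u_2 · u_1 = 0 (should be 0)
  u_3 · u_1 = 0 (should be 0)
  u_3 · u_2 = 0 (should be 0)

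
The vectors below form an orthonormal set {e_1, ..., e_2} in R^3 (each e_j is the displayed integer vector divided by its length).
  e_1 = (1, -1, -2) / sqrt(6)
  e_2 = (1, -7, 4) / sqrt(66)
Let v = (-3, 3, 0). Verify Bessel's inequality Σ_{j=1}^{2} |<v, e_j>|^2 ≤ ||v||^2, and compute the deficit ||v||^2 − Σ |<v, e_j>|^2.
Σ |<v, e_j>|^2 = 162/11; ||v||^2 = 18; deficit = 36/11

Write each e_j = u_j / sqrt(<u_j, u_j>) where u_j is the displayed integer vector. Then <v, e_j> = <v, u_j> / sqrt(<u_j, u_j>), so |<v, e_j>|^2 = <v, u_j>^2 / <u_j, u_j>.
Coefficients: <v, e_1> = -6/sqrt(6), <v, e_2> = -24/sqrt(66).
Square and sum: Σ |<v, e_j>|^2 = 162/11.
Compute ||v||^2 = v·v = 18.
Deficit = 18 − 162/11 = 36/11 ≥ 0, confirming Bessel's inequality. (The deficit equals ||v − Σ <v,e_j> e_j||^2, the squared distance from v to span{e_j}.)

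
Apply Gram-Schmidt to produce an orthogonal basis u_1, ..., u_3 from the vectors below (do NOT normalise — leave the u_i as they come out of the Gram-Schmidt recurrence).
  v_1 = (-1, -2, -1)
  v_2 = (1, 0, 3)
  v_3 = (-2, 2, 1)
Orthogonal basis:
  u_1 = (-1, -2, -1)
  u_2 = (1/3, -4/3, 7/3)
  u_3 = (-27/11, 9/11, 9/11)

Apply the Gram-Schmidt recurrence
  u_1 = v_1
  u_i = v_i − Σ_{j<i} ((v_i · u_j) / (u_j · u_j)) · u_j.

Step by step this gives:
  u_1 = (-1, -2, -1)
  u_2 = (1/3, -4/3, 7/3)
  u_3 = (-27/11, 9/11, 9/11)

Orthogonality check:
  u_2 · u_1 = 0 (should be 0)
  u_3 · u_1 = 0 (should be 0)
  u_3 · u_2 = 0 (should be 0)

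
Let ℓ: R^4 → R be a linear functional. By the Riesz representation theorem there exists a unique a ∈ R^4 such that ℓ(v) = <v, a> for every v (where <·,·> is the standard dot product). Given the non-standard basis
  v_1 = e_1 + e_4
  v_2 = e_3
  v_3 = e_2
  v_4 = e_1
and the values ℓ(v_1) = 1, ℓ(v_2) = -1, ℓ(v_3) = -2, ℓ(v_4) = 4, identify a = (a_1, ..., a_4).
a = (4, -2, -1, -3)

Write a = (a_1, ..., a_4) in the standard basis. For each basis vector v_i, ℓ(v_i) = <v_i, a> is a linear equation in the a_j's. Collect the n equations into a matrix system V a = ℓ, where row i of V is v_i (expressed in the standard basis). Since V is invertible (lower-triangular with 1s on the diagonal, up to permutation), solve by back-substitution:
  V =
[[1, 0, 0, 1],
 [0, 0, 1, 0],
 [0, 1, 0, 0],
 [1, 0, 0, 0]]
  V a = (1, -1, -2, 4)
Solving gives a = (4, -2, -1, -3).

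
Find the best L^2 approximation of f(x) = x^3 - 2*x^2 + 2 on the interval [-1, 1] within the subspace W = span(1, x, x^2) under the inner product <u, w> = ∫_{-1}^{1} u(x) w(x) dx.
g(x) = -2*x^2 + 3*x/5 + 2

The best approximation g ∈ W is the orthogonal projection of f onto W. Writing g = a_0 + a_1 x + a_2 x^2, the coefficients solve the normal equations G · a = b where
  G_{ij} = <φ_i, φ_j> and b_i = <f, φ_i>, with φ_0 = 1, φ_1 = x, φ_2 = x^2.
G =
  [2, 0, 2/3]
  [0, 2/3, 0]
  [2/3, 0, 2/5],
b = (8/3, 2/5, 8/15).
Solving gives a_0 = 2, a_1 = 3/5, a_2 = -2, so
  g(x) = -2*x^2 + 3*x/5 + 2.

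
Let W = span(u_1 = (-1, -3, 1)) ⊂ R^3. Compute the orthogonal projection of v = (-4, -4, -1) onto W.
proj_W(v) = (-15/11, -45/11, 15/11)

Set up U = [u_1 | ... | u_1] ∈ R^(3×1). The projector onto W = col(U) is P = U (U^T U)^(-1) U^T.
Compute U^T U =
  [11],
and U^T v = (15).
Solve U^T U · c = U^T v for the coefficients: c = (15/11). The projection is proj_W(v) = U c.
Check: (v - proj_W(v)) · u_1 = 0  (should be 0).
Result: proj_W(v) = (-15/11, -45/11, 15/11).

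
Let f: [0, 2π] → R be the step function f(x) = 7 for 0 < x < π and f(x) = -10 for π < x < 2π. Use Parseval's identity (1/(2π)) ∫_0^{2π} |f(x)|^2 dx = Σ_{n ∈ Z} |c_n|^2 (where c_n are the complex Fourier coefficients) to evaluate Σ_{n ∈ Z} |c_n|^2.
Σ |c_n|^2 = 149/2

Parseval equates the L^2 energy of f (normalised by 1/(2π)) with the ℓ^2 sum of its Fourier coefficients: (1/(2π)) ∫_0^{2π} |f|^2 = Σ |c_n|^2.
Compute the left side: (1/(2π)) [∫_0^π 7^2 dx + ∫_π^{2π} (-10)^2 dx] = (1/(2π)) · (49π + 100π) = (49 + 100)/2 = 149/2.
So Σ_{n ∈ Z} |c_n|^2 = 149/2.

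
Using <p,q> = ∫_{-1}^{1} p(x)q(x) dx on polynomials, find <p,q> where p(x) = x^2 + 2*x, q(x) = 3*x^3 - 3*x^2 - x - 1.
<p,q> = -4/5

Expand the product: p(x)·q(x) = 3*x^5 + 3*x^4 - 7*x^3 - 3*x^2 - 2*x.
∫_{-1}^{1} of each monomial x^k gives [2/(k+1) if k even, 0 if k odd]. Integrating term-by-term (or equivalently evaluating the antiderivative F(x) = x^6/2 + 3*x^5/5 - 7*x^4/4 - x^3 - x^2 at the endpoints):
  F(1) − F(−1) = -53/20 − (-37/20) = -4/5.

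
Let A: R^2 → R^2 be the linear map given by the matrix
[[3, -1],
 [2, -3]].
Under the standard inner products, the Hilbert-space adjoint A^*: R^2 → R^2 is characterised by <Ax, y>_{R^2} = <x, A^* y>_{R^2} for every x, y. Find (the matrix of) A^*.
A^* = A^T =
[[3, 2],
 [-1, -3]]

For real matrices with standard dot products, the defining identity <Ax, y> = <x, A^* y> gives (Ax)^T y = x^T (A^*) y, i.e. x^T A^T y = x^T (A^*) y. Since this holds for all x, y, we must have A^* = A^T. Therefore
A^* =
[[3, 2],
 [-1, -3]].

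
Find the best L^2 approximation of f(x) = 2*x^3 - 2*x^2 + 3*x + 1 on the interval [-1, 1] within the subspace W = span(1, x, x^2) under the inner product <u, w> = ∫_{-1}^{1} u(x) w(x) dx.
g(x) = -2*x^2 + 21*x/5 + 1

The best approximation g ∈ W is the orthogonal projection of f onto W. Writing g = a_0 + a_1 x + a_2 x^2, the coefficients solve the normal equations G · a = b where
  G_{ij} = <φ_i, φ_j> and b_i = <f, φ_i>, with φ_0 = 1, φ_1 = x, φ_2 = x^2.
G =
  [2, 0, 2/3]
  [0, 2/3, 0]
  [2/3, 0, 2/5],
b = (2/3, 14/5, -2/15).
Solving gives a_0 = 1, a_1 = 21/5, a_2 = -2, so
  g(x) = -2*x^2 + 21*x/5 + 1.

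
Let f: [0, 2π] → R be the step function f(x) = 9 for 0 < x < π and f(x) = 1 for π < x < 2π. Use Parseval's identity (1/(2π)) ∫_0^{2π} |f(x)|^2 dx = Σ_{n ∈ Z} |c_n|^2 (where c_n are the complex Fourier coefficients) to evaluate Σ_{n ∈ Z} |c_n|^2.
Σ |c_n|^2 = 41

Parseval equates the L^2 energy of f (normalised by 1/(2π)) with the ℓ^2 sum of its Fourier coefficients: (1/(2π)) ∫_0^{2π} |f|^2 = Σ |c_n|^2.
Compute the left side: (1/(2π)) [∫_0^π 9^2 dx + ∫_π^{2π} 1^2 dx] = (1/(2π)) · (81π + 1π) = (81 + 1)/2 = 41.
So Σ_{n ∈ Z} |c_n|^2 = 41.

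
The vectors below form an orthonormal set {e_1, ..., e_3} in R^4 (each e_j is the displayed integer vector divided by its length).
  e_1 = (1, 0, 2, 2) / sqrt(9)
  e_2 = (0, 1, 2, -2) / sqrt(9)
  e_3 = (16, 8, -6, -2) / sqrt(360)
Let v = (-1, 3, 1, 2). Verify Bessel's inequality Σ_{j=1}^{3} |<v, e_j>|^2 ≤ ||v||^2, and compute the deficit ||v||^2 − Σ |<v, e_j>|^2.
Σ |<v, e_j>|^2 = 29/10; ||v||^2 = 15; deficit = 121/10

Write each e_j = u_j / sqrt(<u_j, u_j>) where u_j is the displayed integer vector. Then <v, e_j> = <v, u_j> / sqrt(<u_j, u_j>), so |<v, e_j>|^2 = <v, u_j>^2 / <u_j, u_j>.
Coefficients: <v, e_1> = 5/sqrt(9), <v, e_2> = 1/sqrt(9), <v, e_3> = -2/sqrt(360).
Square and sum: Σ |<v, e_j>|^2 = 29/10.
Compute ||v||^2 = v·v = 15.
Deficit = 15 − 29/10 = 121/10 ≥ 0, confirming Bessel's inequality. (The deficit equals ||v − Σ <v,e_j> e_j||^2, the squared distance from v to span{e_j}.)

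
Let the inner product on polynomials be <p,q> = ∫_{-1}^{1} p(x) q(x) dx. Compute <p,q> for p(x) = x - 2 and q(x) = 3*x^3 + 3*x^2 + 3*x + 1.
<p,q> = -24/5

Expand the product: p(x)·q(x) = 3*x^4 - 3*x^3 - 3*x^2 - 5*x - 2.
∫_{-1}^{1} of each monomial x^k gives [2/(k+1) if k even, 0 if k odd]. Integrating term-by-term (or equivalently evaluating the antiderivative F(x) = 3*x^5/5 - 3*x^4/4 - x^3 - 5*x^2/2 - 2*x at the endpoints):
  F(1) − F(−1) = -113/20 − (-17/20) = -24/5.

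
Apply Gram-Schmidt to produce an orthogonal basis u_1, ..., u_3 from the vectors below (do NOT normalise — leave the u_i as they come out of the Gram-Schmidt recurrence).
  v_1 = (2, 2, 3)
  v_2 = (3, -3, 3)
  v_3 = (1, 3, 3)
Orthogonal basis:
  u_1 = (2, 2, 3)
  u_2 = (33/17, -69/17, 24/17)
  u_3 = (-10/21, -2/21, 8/21)

Apply the Gram-Schmidt recurrence
  u_1 = v_1
  u_i = v_i − Σ_{j<i} ((v_i · u_j) / (u_j · u_j)) · u_j.

Step by step this gives:
  u_1 = (2, 2, 3)
  u_2 = (33/17, -69/17, 24/17)
  u_3 = (-10/21, -2/21, 8/21)

Orthogonality check:
  u_2 · u_1 = 0 (should be 0)
  u_3 · u_1 = 0 (should be 0)
  u_3 · u_2 = 0 (should be 0)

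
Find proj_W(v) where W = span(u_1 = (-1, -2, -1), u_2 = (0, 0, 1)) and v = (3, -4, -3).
proj_W(v) = (-1, -2, -3)

Set up U = [u_1 | ... | u_2] ∈ R^(3×2). The projector onto W = col(U) is P = U (U^T U)^(-1) U^T.
Compute U^T U =
  [6, -1]
  [-1, 1],
and U^T v = (8, -3).
Solve U^T U · c = U^T v for the coefficients: c = (1, -2). The projection is proj_W(v) = U c.
Check: (v - proj_W(v)) · u_1 = 0  (should be 0).
Check: (v - proj_W(v)) · u_2 = 0  (should be 0).
Result: proj_W(v) = (-1, -2, -3).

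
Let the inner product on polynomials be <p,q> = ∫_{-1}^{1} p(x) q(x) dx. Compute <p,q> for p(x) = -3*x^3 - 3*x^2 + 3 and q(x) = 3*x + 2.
<p,q> = 22/5

Expand the product: p(x)·q(x) = -9*x^4 - 15*x^3 - 6*x^2 + 9*x + 6.
∫_{-1}^{1} of each monomial x^k gives [2/(k+1) if k even, 0 if k odd]. Integrating term-by-term (or equivalently evaluating the antiderivative F(x) = -9*x^5/5 - 15*x^4/4 - 2*x^3 + 9*x^2/2 + 6*x at the endpoints):
  F(1) − F(−1) = 59/20 − (-29/20) = 22/5.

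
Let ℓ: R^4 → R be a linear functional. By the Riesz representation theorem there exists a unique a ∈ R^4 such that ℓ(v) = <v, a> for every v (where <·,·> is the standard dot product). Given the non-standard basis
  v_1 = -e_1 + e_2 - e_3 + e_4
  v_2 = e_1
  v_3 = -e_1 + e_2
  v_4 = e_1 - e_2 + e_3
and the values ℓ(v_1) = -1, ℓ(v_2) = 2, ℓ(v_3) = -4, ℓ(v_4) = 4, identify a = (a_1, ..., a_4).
a = (2, -2, 0, 3)

Write a = (a_1, ..., a_4) in the standard basis. For each basis vector v_i, ℓ(v_i) = <v_i, a> is a linear equation in the a_j's. Collect the n equations into a matrix system V a = ℓ, where row i of V is v_i (expressed in the standard basis). Since V is invertible (lower-triangular with 1s on the diagonal, up to permutation), solve by back-substitution:
  V =
[[-1, 1, -1, 1],
 [1, 0, 0, 0],
 [-1, 1, 0, 0],
 [1, -1, 1, 0]]
  V a = (-1, 2, -4, 4)
Solving gives a = (2, -2, 0, 3).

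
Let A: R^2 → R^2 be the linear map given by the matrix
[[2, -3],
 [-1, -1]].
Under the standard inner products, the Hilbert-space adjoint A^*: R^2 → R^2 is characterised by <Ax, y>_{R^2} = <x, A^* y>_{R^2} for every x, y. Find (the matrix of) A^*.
A^* = A^T =
[[2, -1],
 [-3, -1]]

For real matrices with standard dot products, the defining identity <Ax, y> = <x, A^* y> gives (Ax)^T y = x^T (A^*) y, i.e. x^T A^T y = x^T (A^*) y. Since this holds for all x, y, we must have A^* = A^T. Therefore
A^* =
[[2, -1],
 [-3, -1]].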